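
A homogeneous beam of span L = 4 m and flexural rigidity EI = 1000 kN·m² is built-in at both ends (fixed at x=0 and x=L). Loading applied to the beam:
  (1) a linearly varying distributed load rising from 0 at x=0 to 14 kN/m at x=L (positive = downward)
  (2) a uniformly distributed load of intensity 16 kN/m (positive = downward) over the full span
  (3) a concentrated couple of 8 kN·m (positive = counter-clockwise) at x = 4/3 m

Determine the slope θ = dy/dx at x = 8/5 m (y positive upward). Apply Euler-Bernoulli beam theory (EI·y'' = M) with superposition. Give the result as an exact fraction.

θ(8/5) = -388/78125 rad

Load 1 — triangular load w₀=14 kN/m (0→w₀ over full span):
  θ_1 = -w₀(2x(L-x)(L-2x)(x+2L)+x²(L-x)²)/(120LEI) = -14·(2·(8/5)·(4-(8/5))·(4-2·(8/5))·((8/5)+2·4)+(8/5)²·(4-(8/5))²)/(120·4·1000) = -168/78125 rad
Load 2 — uniform load w=16 kN/m over full span:
  θ_2 = -wx(L-x)(L-2x)/(12EI) = -16·(8/5)·(4-(8/5))·(4-2·(8/5))/(12·1000) = -64/15625 rad
Load 3 — applied couple M₀=8 kN·m at a=4/3 m (b=L-a=8/3):
  θ_3 = (R_Ax²/2 - M_Ax - M₀(x-a))/EI  [x>a] with R_A=8/3, M_A=0 = ((8/3)·(8/5)²/2 - 0·(8/5) - 8·((8/5)-(4/3)))/1000 = 4/3125 rad
Superposition: θ = Σ θ_i = -388/78125 rad ≈ -0.004966 rad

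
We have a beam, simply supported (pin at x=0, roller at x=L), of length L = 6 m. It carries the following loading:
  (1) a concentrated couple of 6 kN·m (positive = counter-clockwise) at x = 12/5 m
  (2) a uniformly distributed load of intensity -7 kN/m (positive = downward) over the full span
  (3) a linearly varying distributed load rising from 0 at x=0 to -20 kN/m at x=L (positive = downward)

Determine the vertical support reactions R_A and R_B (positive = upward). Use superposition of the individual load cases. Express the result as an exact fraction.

R_A = -40 kN, R_B = -62 kN

Load 1 — applied couple M₀=6 kN·m at a=12/5 m (b=L-a=18/5):
  R_A = M₀/L = 6/6 = 1 kN
  R_B = -M₀/L = -6/6 = -1 kN
Load 2 — uniform load w=-7 kN/m over full span:
  R_A = wL/2 = (-7)·6/2 = -21 kN
  R_B = wL/2 = (-7)·6/2 = -21 kN
Load 3 — triangular load w₀=-20 kN/m (0→w₀ over full span):
  R_A = w₀L/6 = (-20)·6/6 = -20 kN
  R_B = w₀L/3 = (-20)·6/3 = -40 kN
Superposition: R_A = -40 kN, R_B = -62 kN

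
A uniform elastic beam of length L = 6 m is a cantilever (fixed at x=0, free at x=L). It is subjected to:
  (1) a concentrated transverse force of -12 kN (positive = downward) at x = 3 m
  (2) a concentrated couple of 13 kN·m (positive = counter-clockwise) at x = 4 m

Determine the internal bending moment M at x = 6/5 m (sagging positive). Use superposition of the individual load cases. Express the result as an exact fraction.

M(6/5) = 173/5 kN·m

Load 1 — point force P=-12 kN at a=3 m (b=L-a=3):
  M_1 = -P(a-x)  [x≤a] = -(-12)·(3-(6/5)) = 108/5 kN·m
Load 2 — applied couple M₀=13 kN·m at a=4 m (b=L-a=2):
  M_2 = M₀  [x≤a] = 13 = 13 kN·m
Superposition: M = Σ M_i = 173/5 kN·m ≈ 34.600000 kN·m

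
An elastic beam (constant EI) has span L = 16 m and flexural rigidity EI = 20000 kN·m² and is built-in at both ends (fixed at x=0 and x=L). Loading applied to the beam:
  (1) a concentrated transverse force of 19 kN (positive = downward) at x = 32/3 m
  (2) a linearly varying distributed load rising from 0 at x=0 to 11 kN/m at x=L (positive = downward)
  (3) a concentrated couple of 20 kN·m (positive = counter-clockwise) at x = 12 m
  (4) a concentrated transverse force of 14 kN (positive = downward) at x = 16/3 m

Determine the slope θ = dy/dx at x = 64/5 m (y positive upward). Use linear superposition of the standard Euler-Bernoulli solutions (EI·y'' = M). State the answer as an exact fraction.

θ(64/5) = 167701/10546875 rad

Load 1 — point force P=19 kN at a=32/3 m (b=L-a=16/3):
  θ_1 = Pa²(L-x)(2bL-(3b+a)(L-x))/(2L³EI)  [x>a] = 19·(32/3)²·(16-(64/5))·(2·(16/3)·16-(3·(16/3)+(32/3))·(16-(64/5)))/(2·16³·20000) = 304/84375 rad
Load 2 — triangular load w₀=11 kN/m (0→w₀ over full span):
  θ_2 = -w₀(2x(L-x)(L-2x)(x+2L)+x²(L-x)²)/(120LEI) = -11·(2·(64/5)·(16-(64/5))·(16-2·(64/5))·((64/5)+2·16)+(64/5)²·(16-(64/5))²)/(120·16·20000) = 11264/1171875 rad
Load 3 — applied couple M₀=20 kN·m at a=12 m (b=L-a=4):
  θ_3 = (R_Ax²/2 - M_Ax - M₀(x-a))/EI  [x>a] with R_A=45/32, M_A=25/4 = ((45/32)·(64/5)²/2 - (25/4)·(64/5) - 20·((64/5)-12))/20000 = 3/3125 rad
Load 4 — point force P=14 kN at a=16/3 m (b=L-a=32/3):
  θ_4 = Pa²(L-x)(2bL-(3b+a)(L-x))/(2L³EI)  [x>a] = 14·(16/3)²·(16-(64/5))·(2·(32/3)·16-(3·(32/3)+(16/3))·(16-(64/5)))/(2·16³·20000) = 728/421875 rad
Superposition: θ = Σ θ_i = 167701/10546875 rad ≈ 0.015901 rad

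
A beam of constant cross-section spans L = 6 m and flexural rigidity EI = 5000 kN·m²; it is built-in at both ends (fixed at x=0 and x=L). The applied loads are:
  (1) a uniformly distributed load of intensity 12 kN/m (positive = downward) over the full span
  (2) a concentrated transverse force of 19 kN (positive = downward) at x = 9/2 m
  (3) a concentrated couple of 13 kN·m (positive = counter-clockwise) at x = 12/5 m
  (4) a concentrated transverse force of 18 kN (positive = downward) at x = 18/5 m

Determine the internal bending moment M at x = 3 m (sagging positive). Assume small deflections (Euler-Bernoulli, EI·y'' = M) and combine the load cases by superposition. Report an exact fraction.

Load 1 — uniform load w=12 kN/m over full span:
  M_1 = wLx/2 - wL²/12 - wx²/2 = 12·6·3/2 - 12·6²/12 - 12·3²/2 = 18 kN·m
Load 2 — point force P=19 kN at a=9/2 m (b=L-a=3/2):
  M_2 = Pb²(3a+b)x/L³ - Pab²/L²  [x≤a] = 19·(3/2)²·(3·(9/2)+(3/2))·3/6³ - 19·(9/2)·(3/2)²/6² = 57/16 kN·m
Load 3 — applied couple M₀=13 kN·m at a=12/5 m (b=L-a=18/5):
  M_3 = R_Ax - M_A - M₀  [x>a] with R_A=78/25, M_A=39/25 = (78/25)·3 - (39/25) - 13 = -26/5 kN·m
Load 4 — point force P=18 kN at a=18/5 m (b=L-a=12/5):
  M_4 = Pb²(3a+b)x/L³ - Pab²/L²  [x≤a] = 18·(12/5)²·(3·(18/5)+(12/5))·3/6³ - 18·(18/5)·(12/5)²/6² = 216/25 kN·m
Superposition: M = Σ M_i = 10001/400 kN·m ≈ 25.002500 kN·m

M(3) = 10001/400 kN·m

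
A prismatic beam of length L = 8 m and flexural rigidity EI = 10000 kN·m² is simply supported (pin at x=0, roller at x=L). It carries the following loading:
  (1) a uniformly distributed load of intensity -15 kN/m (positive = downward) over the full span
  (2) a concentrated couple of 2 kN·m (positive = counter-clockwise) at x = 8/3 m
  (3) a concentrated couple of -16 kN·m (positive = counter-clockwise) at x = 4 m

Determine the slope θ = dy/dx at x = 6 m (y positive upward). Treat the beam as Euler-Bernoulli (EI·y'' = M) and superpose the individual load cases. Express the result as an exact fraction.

θ(6) = -3959/180000 rad

Load 1 — uniform load w=-15 kN/m over full span:
  θ_1 = -w(L³-6Lx²+4x³)/(24EI) = -(-15)·(8³-6·8·6²+4·6³)/(24·10000) = -11/500 rad
Load 2 — applied couple M₀=2 kN·m at a=8/3 m (b=L-a=16/3):
  θ_2 = (M₀x²/(2L)-M₀(x-a)+C₁)/EI  [x>a] with C₁=M₀(3b²-L²)/(6L)=8/9 = (2·6²/(2·8)-2·(6-(8/3))+(8/9))/10000 = -23/180000 rad
Load 3 — applied couple M₀=-16 kN·m at a=4 m (b=L-a=4):
  θ_3 = (M₀x²/(2L)-M₀(x-a)+C₁)/EI  [x>a] with C₁=M₀(3b²-L²)/(6L)=16/3 = ((-16)·6²/(2·8)-(-16)·(6-4)+(16/3))/10000 = 1/7500 rad
Superposition: θ = Σ θ_i = -3959/180000 rad ≈ -0.021994 rad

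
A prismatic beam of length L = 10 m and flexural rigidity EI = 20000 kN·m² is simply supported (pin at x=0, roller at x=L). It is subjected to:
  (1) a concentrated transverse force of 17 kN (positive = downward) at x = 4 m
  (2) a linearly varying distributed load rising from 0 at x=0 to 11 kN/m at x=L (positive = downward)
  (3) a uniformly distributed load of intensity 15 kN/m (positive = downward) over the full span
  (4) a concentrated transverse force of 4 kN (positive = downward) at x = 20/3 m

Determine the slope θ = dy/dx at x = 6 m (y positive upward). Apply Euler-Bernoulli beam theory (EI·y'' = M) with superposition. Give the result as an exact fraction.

Load 1 — point force P=17 kN at a=4 m (b=L-a=6):
  θ_1 = -Pa(2L²-6Lx+3x²+a²)/(6LEI)  [x>a] = -17·4·(2·10²-6·10·6+3·6²+4²)/(6·10·20000) = 51/25000 rad
Load 2 — triangular load w₀=11 kN/m (0→w₀ over full span):
  θ_2 = -w₀(7L⁴-30L²x²+15x⁴)/(360LEI) = -11·(7·10⁴-30·10²·6²+15·6⁴)/(360·10·20000) = 319/112500 rad
Load 3 — uniform load w=15 kN/m over full span:
  θ_3 = -w(L³-6Lx²+4x³)/(24EI) = -15·(10³-6·10·6²+4·6³)/(24·20000) = 37/4000 rad
Load 4 — point force P=4 kN at a=20/3 m (b=L-a=10/3):
  θ_4 = -Pb(L²-b²-3x²)/(6LEI)  [x≤a] = -4·(10/3)·(10²-(10/3)²-3·6²)/(6·10·20000) = 43/202500 rad
Superposition: θ = Σ θ_i = 116137/8100000 rad ≈ 0.014338 rad

θ(6) = 116137/8100000 rad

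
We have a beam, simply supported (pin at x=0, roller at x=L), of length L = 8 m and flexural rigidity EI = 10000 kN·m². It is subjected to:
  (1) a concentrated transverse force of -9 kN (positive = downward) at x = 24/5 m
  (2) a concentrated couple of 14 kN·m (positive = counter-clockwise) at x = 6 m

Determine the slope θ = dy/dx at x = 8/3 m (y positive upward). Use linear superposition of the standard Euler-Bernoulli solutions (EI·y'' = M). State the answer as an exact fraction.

Load 1 — point force P=-9 kN at a=24/5 m (b=L-a=16/5):
  θ_1 = -Pb(L²-b²-3x²)/(6LEI)  [x≤a] = -(-9)·(16/5)·(8²-(16/5)²-3·(8/3)²)/(6·8·10000) = 152/78125 rad
Load 2 — applied couple M₀=14 kN·m at a=6 m (b=L-a=2):
  θ_2 = (M₀x²/(2L)+C₁)/EI  [x≤a] with C₁=M₀(3b²-L²)/(6L)=-91/6 = (14·(8/3)²/(2·8)+(-91/6))/10000 = -161/180000 rad
Superposition: θ = Σ θ_i = 23651/22500000 rad ≈ 0.001051 rad

θ(8/3) = 23651/22500000 rad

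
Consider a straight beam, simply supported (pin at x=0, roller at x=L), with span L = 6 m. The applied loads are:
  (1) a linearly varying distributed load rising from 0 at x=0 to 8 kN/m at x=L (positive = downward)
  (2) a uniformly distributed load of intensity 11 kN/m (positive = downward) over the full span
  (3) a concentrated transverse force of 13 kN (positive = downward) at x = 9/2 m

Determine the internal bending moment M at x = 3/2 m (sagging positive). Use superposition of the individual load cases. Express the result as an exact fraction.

M(3/2) = 213/4 kN·m

Load 1 — triangular load w₀=8 kN/m (0→w₀ over full span):
  M_1 = w₀Lx/6 - w₀x³/(6L) = 8·6·(3/2)/6 - 8·(3/2)³/(6·6) = 45/4 kN·m
Load 2 — uniform load w=11 kN/m over full span:
  M_2 = wx(L-x)/2 = 11·(3/2)·(6-(3/2))/2 = 297/8 kN·m
Load 3 — point force P=13 kN at a=9/2 m (b=L-a=3/2):
  M_3 = Pbx/L  [x≤a] = 13·(3/2)·(3/2)/6 = 39/8 kN·m
Superposition: M = Σ M_i = 213/4 kN·m ≈ 53.250000 kN·m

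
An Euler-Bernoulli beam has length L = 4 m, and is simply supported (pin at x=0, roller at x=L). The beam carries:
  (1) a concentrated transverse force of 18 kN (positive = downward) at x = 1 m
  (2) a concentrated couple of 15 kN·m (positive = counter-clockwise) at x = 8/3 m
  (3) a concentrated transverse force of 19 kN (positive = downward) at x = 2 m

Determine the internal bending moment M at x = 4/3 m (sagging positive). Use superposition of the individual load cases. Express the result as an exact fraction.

M(4/3) = 89/3 kN·m

Load 1 — point force P=18 kN at a=1 m (b=L-a=3):
  M_1 = Pa(L-x)/L  [x>a] = 18·1·(4-(4/3))/4 = 12 kN·m
Load 2 — applied couple M₀=15 kN·m at a=8/3 m (b=L-a=4/3):
  M_2 = M₀x/L  [x≤a] = 15·(4/3)/4 = 5 kN·m
Load 3 — point force P=19 kN at a=2 m (b=L-a=2):
  M_3 = Pbx/L  [x≤a] = 19·2·(4/3)/4 = 38/3 kN·m
Superposition: M = Σ M_i = 89/3 kN·m ≈ 29.666667 kN·m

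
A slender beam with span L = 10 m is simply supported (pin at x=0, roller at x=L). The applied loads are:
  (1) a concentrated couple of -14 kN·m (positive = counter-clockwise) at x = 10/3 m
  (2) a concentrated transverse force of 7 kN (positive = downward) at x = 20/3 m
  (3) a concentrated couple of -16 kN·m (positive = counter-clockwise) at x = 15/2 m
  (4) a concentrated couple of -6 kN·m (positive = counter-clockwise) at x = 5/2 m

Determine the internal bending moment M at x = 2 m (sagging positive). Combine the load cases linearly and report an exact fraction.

Load 1 — applied couple M₀=-14 kN·m at a=10/3 m (b=L-a=20/3):
  M_1 = M₀x/L  [x≤a] = (-14)·2/10 = -14/5 kN·m
Load 2 — point force P=7 kN at a=20/3 m (b=L-a=10/3):
  M_2 = Pbx/L  [x≤a] = 7·(10/3)·2/10 = 14/3 kN·m
Load 3 — applied couple M₀=-16 kN·m at a=15/2 m (b=L-a=5/2):
  M_3 = M₀x/L  [x≤a] = (-16)·2/10 = -16/5 kN·m
Load 4 — applied couple M₀=-6 kN·m at a=5/2 m (b=L-a=15/2):
  M_4 = M₀x/L  [x≤a] = (-6)·2/10 = -6/5 kN·m
Superposition: M = Σ M_i = -38/15 kN·m ≈ -2.533333 kN·m

M(2) = -38/15 kN·m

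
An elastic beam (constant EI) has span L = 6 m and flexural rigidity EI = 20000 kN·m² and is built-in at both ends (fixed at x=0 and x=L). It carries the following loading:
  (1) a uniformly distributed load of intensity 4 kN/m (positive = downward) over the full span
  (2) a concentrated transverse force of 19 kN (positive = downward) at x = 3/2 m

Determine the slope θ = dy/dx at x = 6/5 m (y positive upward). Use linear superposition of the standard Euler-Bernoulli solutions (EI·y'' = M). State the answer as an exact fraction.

Load 1 — uniform load w=4 kN/m over full span:
  θ_1 = -wx(L-x)(L-2x)/(12EI) = -4·(6/5)·(6-(6/5))·(6-2·(6/5))/(12·20000) = -27/78125 rad
Load 2 — point force P=19 kN at a=3/2 m (b=L-a=9/2):
  θ_2 = -Pb²x(2aL-(3a+b)x)/(2L³EI)  [x≤a] = -19·(9/2)²·(6/5)·(2·(3/2)·6-(3·(3/2)+(9/2))·(6/5))/(2·6³·20000) = -1539/4000000 rad
Superposition: θ = Σ θ_i = -14607/20000000 rad ≈ -0.000730 rad

θ(6/5) = -14607/20000000 rad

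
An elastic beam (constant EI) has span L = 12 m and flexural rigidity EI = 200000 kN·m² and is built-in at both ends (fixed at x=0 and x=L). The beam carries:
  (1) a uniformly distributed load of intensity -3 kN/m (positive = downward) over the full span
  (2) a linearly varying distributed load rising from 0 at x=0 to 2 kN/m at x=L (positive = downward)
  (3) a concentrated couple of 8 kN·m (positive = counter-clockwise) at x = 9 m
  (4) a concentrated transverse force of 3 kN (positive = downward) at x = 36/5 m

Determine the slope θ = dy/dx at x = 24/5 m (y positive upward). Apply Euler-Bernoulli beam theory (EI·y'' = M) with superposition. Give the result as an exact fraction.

Load 1 — uniform load w=-3 kN/m over full span:
  θ_1 = -wx(L-x)(L-2x)/(12EI) = -(-3)·(24/5)·(12-(24/5))·(12-2·(24/5))/(12·200000) = 81/781250 rad
Load 2 — triangular load w₀=2 kN/m (0→w₀ over full span):
  θ_2 = -w₀(2x(L-x)(L-2x)(x+2L)+x²(L-x)²)/(120LEI) = -2·(2·(24/5)·(12-(24/5))·(12-2·(24/5))·((24/5)+2·12)+(24/5)²·(12-(24/5))²)/(120·12·200000) = -81/1953125 rad
Load 3 — applied couple M₀=8 kN·m at a=9 m (b=L-a=3):
  θ_3 = (R_Ax²/2 - M_Ax)/EI  [x≤a] with R_A=3/4, M_A=5/2 = ((3/4)·(24/5)²/2 - (5/2)·(24/5))/200000 = -21/1250000 rad
Load 4 — point force P=3 kN at a=36/5 m (b=L-a=24/5):
  θ_4 = -Pb²x(2aL-(3a+b)x)/(2L³EI)  [x≤a] = -3·(24/5)²·(24/5)·(2·(36/5)·12-(3·(36/5)+(24/5))·(24/5))/(2·12³·200000) = -216/9765625 rad
Superposition: θ = Σ θ_i = 3639/156250000 rad ≈ 0.000023 rad

θ(24/5) = 3639/156250000 rad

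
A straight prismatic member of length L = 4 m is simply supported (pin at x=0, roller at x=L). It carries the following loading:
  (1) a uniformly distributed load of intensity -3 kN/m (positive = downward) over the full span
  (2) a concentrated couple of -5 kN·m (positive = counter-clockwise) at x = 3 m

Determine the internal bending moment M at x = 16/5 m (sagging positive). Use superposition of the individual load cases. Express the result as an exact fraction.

Load 1 — uniform load w=-3 kN/m over full span:
  M_1 = wx(L-x)/2 = (-3)·(16/5)·(4-(16/5))/2 = -96/25 kN·m
Load 2 — applied couple M₀=-5 kN·m at a=3 m (b=L-a=1):
  M_2 = M₀x/L - M₀  [x>a] = (-5)·(16/5)/4 - (-5) = 1 kN·m
Superposition: M = Σ M_i = -71/25 kN·m ≈ -2.840000 kN·m

M(16/5) = -71/25 kN·m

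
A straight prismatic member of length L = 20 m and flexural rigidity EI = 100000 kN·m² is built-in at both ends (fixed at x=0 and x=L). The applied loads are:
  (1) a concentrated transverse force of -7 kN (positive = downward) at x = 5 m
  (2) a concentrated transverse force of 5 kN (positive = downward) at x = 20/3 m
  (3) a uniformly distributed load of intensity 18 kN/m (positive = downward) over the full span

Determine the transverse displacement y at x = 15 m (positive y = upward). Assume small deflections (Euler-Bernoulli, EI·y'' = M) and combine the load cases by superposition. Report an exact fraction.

Load 1 — point force P=-7 kN at a=5 m (b=L-a=15):
  y_1 = -Pa²(L-x)²(3bL-(3b+a)(L-x))/(6L³EI)  [x>a] = -(-7)·5²·(20-15)²·(3·15·20-(3·15+5)·(20-15))/(6·20³·100000) = 91/153600 m
Load 2 — point force P=5 kN at a=20/3 m (b=L-a=40/3):
  y_2 = -Pa²(L-x)²(3bL-(3b+a)(L-x))/(6L³EI)  [x>a] = -5·(20/3)²·(20-15)²·(3·(40/3)·20-(3·(40/3)+(20/3))·(20-15))/(6·20³·100000) = -17/25920 m
Load 3 — uniform load w=18 kN/m over full span:
  y_3 = -wx²(L-x)²/(24EI) = -18·15²·(20-15)²/(24·100000) = -27/640 m
Superposition: y = Σ y_i = -175223/4147200 m ≈ -0.042251 m

y(15) = -175223/4147200 m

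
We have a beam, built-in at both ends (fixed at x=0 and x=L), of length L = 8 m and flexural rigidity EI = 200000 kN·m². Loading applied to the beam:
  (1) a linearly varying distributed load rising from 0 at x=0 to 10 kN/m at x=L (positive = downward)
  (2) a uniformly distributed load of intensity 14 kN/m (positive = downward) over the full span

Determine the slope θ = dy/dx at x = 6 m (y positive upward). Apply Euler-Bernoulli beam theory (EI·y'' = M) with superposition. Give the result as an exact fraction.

θ(6) = 153/400000 rad

Load 1 — triangular load w₀=10 kN/m (0→w₀ over full span):
  θ_1 = -w₀(2x(L-x)(L-2x)(x+2L)+x²(L-x)²)/(120LEI) = -10·(2·6·(8-6)·(8-2·6)·(6+2·8)+6²·(8-6)²)/(120·8·200000) = 41/400000 rad
Load 2 — uniform load w=14 kN/m over full span:
  θ_2 = -wx(L-x)(L-2x)/(12EI) = -14·6·(8-6)·(8-2·6)/(12·200000) = 7/25000 rad
Superposition: θ = Σ θ_i = 153/400000 rad ≈ 0.000382 rad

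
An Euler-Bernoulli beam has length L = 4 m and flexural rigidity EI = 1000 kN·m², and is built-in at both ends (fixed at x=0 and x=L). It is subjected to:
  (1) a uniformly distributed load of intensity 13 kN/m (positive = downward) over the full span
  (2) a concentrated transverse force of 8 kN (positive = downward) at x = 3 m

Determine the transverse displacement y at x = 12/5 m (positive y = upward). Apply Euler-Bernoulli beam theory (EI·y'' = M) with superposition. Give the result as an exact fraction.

y(12/5) = -1473/156250 m

Load 1 — uniform load w=13 kN/m over full span:
  y_1 = -wx²(L-x)²/(24EI) = -13·(12/5)²·(4-(12/5))²/(24·1000) = -624/78125 m
Load 2 — point force P=8 kN at a=3 m (b=L-a=1):
  y_2 = -Pb²x²(3aL-(3a+b)x)/(6L³EI)  [x≤a] = -8·1²·(12/5)²·(3·3·4-(3·3+1)·(12/5))/(6·4³·1000) = -9/6250 m
Superposition: y = Σ y_i = -1473/156250 m ≈ -0.009427 m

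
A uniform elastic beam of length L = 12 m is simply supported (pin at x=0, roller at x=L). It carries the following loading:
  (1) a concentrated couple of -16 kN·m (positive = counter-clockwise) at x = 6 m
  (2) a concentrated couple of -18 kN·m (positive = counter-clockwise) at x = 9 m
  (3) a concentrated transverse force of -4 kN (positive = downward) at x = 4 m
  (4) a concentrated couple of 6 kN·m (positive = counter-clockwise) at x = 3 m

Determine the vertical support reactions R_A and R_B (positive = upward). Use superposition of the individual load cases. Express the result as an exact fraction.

Load 1 — applied couple M₀=-16 kN·m at a=6 m (b=L-a=6):
  R_A = M₀/L = (-16)/12 = -4/3 kN
  R_B = -M₀/L = -(-16)/12 = 4/3 kN
Load 2 — applied couple M₀=-18 kN·m at a=9 m (b=L-a=3):
  R_A = M₀/L = (-18)/12 = -3/2 kN
  R_B = -M₀/L = -(-18)/12 = 3/2 kN
Load 3 — point force P=-4 kN at a=4 m (b=L-a=8):
  R_A = Pb/L = (-4)·8/12 = -8/3 kN
  R_B = Pa/L = (-4)·4/12 = -4/3 kN
Load 4 — applied couple M₀=6 kN·m at a=3 m (b=L-a=9):
  R_A = M₀/L = 6/12 = 1/2 kN
  R_B = -M₀/L = -6/12 = -1/2 kN
Superposition: R_A = -5 kN, R_B = 1 kN

R_A = -5 kN, R_B = 1 kN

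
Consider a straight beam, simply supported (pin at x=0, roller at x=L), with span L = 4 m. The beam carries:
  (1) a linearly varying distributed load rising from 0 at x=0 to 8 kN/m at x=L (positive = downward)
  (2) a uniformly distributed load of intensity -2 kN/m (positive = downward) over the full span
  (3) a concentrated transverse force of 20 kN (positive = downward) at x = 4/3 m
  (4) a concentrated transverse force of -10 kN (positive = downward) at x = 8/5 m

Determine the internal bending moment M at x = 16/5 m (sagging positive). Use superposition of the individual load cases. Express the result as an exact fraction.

Load 1 — triangular load w₀=8 kN/m (0→w₀ over full span):
  M_1 = w₀Lx/6 - w₀x³/(6L) = 8·4·(16/5)/6 - 8·(16/5)³/(6·4) = 768/125 kN·m
Load 2 — uniform load w=-2 kN/m over full span:
  M_2 = wx(L-x)/2 = (-2)·(16/5)·(4-(16/5))/2 = -64/25 kN·m
Load 3 — point force P=20 kN at a=4/3 m (b=L-a=8/3):
  M_3 = Pa(L-x)/L  [x>a] = 20·(4/3)·(4-(16/5))/4 = 16/3 kN·m
Load 4 — point force P=-10 kN at a=8/5 m (b=L-a=12/5):
  M_4 = Pa(L-x)/L  [x>a] = (-10)·(8/5)·(4-(16/5))/4 = -16/5 kN·m
Superposition: M = Σ M_i = 2144/375 kN·m ≈ 5.717333 kN·m

M(16/5) = 2144/375 kN·m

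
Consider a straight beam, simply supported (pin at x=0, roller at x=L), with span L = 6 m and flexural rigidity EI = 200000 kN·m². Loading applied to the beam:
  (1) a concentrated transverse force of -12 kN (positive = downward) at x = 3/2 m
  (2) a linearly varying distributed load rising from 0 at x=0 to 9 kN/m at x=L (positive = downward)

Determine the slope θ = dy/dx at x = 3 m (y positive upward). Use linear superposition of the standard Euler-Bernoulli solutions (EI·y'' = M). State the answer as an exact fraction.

θ(3) = -459/16000000 rad

Load 1 — point force P=-12 kN at a=3/2 m (b=L-a=9/2):
  θ_1 = -Pa(2L²-6Lx+3x²+a²)/(6LEI)  [x>a] = -(-12)·(3/2)·(2·6²-6·6·3+3·3²+(3/2)²)/(6·6·200000) = -27/1600000 rad
Load 2 — triangular load w₀=9 kN/m (0→w₀ over full span):
  θ_2 = -w₀(7L⁴-30L²x²+15x⁴)/(360LEI) = -9·(7·6⁴-30·6²·3²+15·3⁴)/(360·6·200000) = -189/16000000 rad
Superposition: θ = Σ θ_i = -459/16000000 rad ≈ -0.000029 rad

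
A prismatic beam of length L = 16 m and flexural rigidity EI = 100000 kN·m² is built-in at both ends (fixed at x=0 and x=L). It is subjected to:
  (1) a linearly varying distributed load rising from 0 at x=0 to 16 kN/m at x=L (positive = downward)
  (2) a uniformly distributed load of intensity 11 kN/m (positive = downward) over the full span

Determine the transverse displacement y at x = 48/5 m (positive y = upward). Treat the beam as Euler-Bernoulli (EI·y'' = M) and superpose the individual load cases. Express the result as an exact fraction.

Load 1 — triangular load w₀=16 kN/m (0→w₀ over full span):
  y_1 = -w₀x²(L-x)²(x+2L)/(120LEI) = -16·(48/5)²·(16-(48/5))²·((48/5)+2·16)/(120·16·100000) = -638976/48828125 m
Load 2 — uniform load w=11 kN/m over full span:
  y_2 = -wx²(L-x)²/(24EI) = -11·(48/5)²·(16-(48/5))²/(24·100000) = -33792/1953125 m
Superposition: y = Σ y_i = -1483776/48828125 m ≈ -0.030388 m

y(48/5) = -1483776/48828125 m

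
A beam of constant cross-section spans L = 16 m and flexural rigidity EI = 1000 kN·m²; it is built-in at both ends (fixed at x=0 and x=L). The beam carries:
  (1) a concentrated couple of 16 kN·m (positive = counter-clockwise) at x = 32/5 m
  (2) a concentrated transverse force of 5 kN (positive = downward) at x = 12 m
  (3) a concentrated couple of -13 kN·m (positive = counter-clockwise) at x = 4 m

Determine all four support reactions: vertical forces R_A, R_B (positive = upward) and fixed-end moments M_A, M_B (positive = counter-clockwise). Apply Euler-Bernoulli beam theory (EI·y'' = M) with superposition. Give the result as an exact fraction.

Load 1 — applied couple M₀=16 kN·m at a=32/5 m (b=L-a=48/5):
  R_A = 6M₀ab/L³ = 6·16·(32/5)·(48/5)/16³ = 36/25 kN
  M_A = M₀b(2a-b)/L² = 16·(48/5)·(2·(32/5)-(48/5))/16² = 48/25 kN·m
  R_B = -6M₀ab/L³ = -6·16·(32/5)·(48/5)/16³ = -36/25 kN
  M_B = M₀a(2b-a)/L² = 16·(32/5)·(2·(48/5)-(32/5))/16² = 128/25 kN·m
Load 2 — point force P=5 kN at a=12 m (b=L-a=4):
  R_A = Pb²(3a+b)/L³ = 5·4²·(3·12+4)/16³ = 25/32 kN
  M_A = Pab²/L² = 5·12·4²/16² = 15/4 kN·m
  R_B = Pa²(a+3b)/L³ = 5·12²·(12+3·4)/16³ = 135/32 kN
  M_B = -Pa²b/L² = -5·12²·4/16² = -45/4 kN·m
Load 3 — applied couple M₀=-13 kN·m at a=4 m (b=L-a=12):
  R_A = 6M₀ab/L³ = 6·(-13)·4·12/16³ = -117/128 kN
  M_A = M₀b(2a-b)/L² = (-13)·12·(2·4-12)/16² = 39/16 kN·m
  R_B = -6M₀ab/L³ = -6·(-13)·4·12/16³ = 117/128 kN
  M_B = M₀a(2b-a)/L² = (-13)·4·(2·12-4)/16² = -65/16 kN·m
Superposition: R_A = 4183/3200 kN, M_A = 3243/400 kN·m, R_B = 11817/3200 kN, M_B = -4077/400 kN·m

R_A = 4183/3200 kN, M_A = 3243/400 kN·m, R_B = 11817/3200 kN, M_B = -4077/400 kN·m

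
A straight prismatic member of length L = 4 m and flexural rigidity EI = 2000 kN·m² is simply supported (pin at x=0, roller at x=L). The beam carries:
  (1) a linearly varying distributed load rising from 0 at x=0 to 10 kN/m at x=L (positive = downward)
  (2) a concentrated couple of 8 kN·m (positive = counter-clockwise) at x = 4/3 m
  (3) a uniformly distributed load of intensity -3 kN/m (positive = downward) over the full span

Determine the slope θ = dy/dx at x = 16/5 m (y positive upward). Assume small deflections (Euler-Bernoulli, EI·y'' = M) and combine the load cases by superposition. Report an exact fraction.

Load 1 — triangular load w₀=10 kN/m (0→w₀ over full span):
  θ_1 = -w₀(7L⁴-30L²x²+15x⁴)/(360LEI) = -10·(7·4⁴-30·4²·(16/5)²+15·(16/5)⁴)/(360·4·2000) = 757/140625 rad
Load 2 — applied couple M₀=8 kN·m at a=4/3 m (b=L-a=8/3):
  θ_2 = (M₀x²/(2L)-M₀(x-a)+C₁)/EI  [x>a] with C₁=M₀(3b²-L²)/(6L)=16/9 = (8·(16/5)²/(2·4)-8·((16/5)-(4/3))+(16/9))/2000 = -41/28125 rad
Load 3 — uniform load w=-3 kN/m over full span:
  θ_3 = -w(L³-6Lx²+4x³)/(24EI) = -(-3)·(4³-6·4·(16/5)²+4·(16/5)³)/(24·2000) = -99/31250 rad
Superposition: θ = Σ θ_i = 71/93750 rad ≈ 0.000757 rad

θ(16/5) = 71/93750 rad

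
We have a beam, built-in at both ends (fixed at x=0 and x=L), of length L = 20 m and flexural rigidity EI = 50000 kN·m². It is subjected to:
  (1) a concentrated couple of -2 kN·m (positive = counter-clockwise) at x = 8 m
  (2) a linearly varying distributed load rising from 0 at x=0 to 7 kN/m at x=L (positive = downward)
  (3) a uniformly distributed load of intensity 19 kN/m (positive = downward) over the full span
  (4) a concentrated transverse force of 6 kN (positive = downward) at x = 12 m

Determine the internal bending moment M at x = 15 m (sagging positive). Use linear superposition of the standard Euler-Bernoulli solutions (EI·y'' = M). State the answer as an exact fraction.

Load 1 — applied couple M₀=-2 kN·m at a=8 m (b=L-a=12):
  M_1 = R_Ax - M_A - M₀  [x>a] with R_A=-18/125, M_A=-6/25 = (-18/125)·15 - (-6/25) - (-2) = 2/25 kN·m
Load 2 — triangular load w₀=7 kN/m (0→w₀ over full span):
  M_2 = 3w₀Lx/20 - w₀L²/30 - w₀x³/(6L) = 3·7·20·15/20 - 7·20²/30 - 7·15³/(6·20) = 595/24 kN·m
Load 3 — uniform load w=19 kN/m over full span:
  M_3 = wLx/2 - wL²/12 - wx²/2 = 19·20·15/2 - 19·20²/12 - 19·15²/2 = 475/6 kN·m
Load 4 — point force P=6 kN at a=12 m (b=L-a=8):
  M_4 = Pa²(a+3b)(L-x)/L³ - Pa²b/L²  [x>a] = 6·12²·(12+3·8)·(20-15)/20³ - 6·12²·8/20² = 54/25 kN·m
Superposition: M = Σ M_i = 63719/600 kN·m ≈ 106.198333 kN·m

M(15) = 63719/600 kN·m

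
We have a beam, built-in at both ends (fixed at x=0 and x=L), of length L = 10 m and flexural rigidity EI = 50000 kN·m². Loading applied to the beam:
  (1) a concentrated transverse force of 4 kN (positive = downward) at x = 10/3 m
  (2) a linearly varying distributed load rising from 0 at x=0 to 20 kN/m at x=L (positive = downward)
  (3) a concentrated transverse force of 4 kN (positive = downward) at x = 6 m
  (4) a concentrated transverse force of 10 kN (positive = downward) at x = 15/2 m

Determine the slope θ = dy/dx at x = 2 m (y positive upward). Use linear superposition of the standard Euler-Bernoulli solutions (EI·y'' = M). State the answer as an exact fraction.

θ(2) = -1238039/675000000 rad

Load 1 — point force P=4 kN at a=10/3 m (b=L-a=20/3):
  θ_1 = -Pb²x(2aL-(3a+b)x)/(2L³EI)  [x≤a] = -4·(20/3)²·2·(2·(10/3)·10-(3·(10/3)+(20/3))·2)/(2·10³·50000) = -2/16875 rad
Load 2 — triangular load w₀=20 kN/m (0→w₀ over full span):
  θ_2 = -w₀(2x(L-x)(L-2x)(x+2L)+x²(L-x)²)/(120LEI) = -20·(2·2·(10-2)·(10-2·2)·(2+2·10)+2²·(10-2)²)/(120·10·50000) = -14/9375 rad
Load 3 — point force P=4 kN at a=6 m (b=L-a=4):
  θ_3 = -Pb²x(2aL-(3a+b)x)/(2L³EI)  [x≤a] = -4·4²·2·(2·6·10-(3·6+4)·2)/(2·10³·50000) = -38/390625 rad
Load 4 — point force P=10 kN at a=15/2 m (b=L-a=5/2):
  θ_4 = -Pb²x(2aL-(3a+b)x)/(2L³EI)  [x≤a] = -10·(5/2)²·2·(2·(15/2)·10-(3·(15/2)+(5/2))·2)/(2·10³·50000) = -1/8000 rad
Superposition: θ = Σ θ_i = -1238039/675000000 rad ≈ -0.001834 rad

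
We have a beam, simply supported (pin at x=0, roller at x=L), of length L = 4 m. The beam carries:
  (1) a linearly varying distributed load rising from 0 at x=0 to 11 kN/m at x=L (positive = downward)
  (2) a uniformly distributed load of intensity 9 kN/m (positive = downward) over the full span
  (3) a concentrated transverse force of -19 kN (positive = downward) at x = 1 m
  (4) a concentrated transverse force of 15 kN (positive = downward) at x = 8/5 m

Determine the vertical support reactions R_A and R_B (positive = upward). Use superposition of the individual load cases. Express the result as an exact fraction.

R_A = 241/12 kN, R_B = 407/12 kN

Load 1 — triangular load w₀=11 kN/m (0→w₀ over full span):
  R_A = w₀L/6 = 11·4/6 = 22/3 kN
  R_B = w₀L/3 = 11·4/3 = 44/3 kN
Load 2 — uniform load w=9 kN/m over full span:
  R_A = wL/2 = 9·4/2 = 18 kN
  R_B = wL/2 = 9·4/2 = 18 kN
Load 3 — point force P=-19 kN at a=1 m (b=L-a=3):
  R_A = Pb/L = (-19)·3/4 = -57/4 kN
  R_B = Pa/L = (-19)·1/4 = -19/4 kN
Load 4 — point force P=15 kN at a=8/5 m (b=L-a=12/5):
  R_A = Pb/L = 15·(12/5)/4 = 9 kN
  R_B = Pa/L = 15·(8/5)/4 = 6 kN
Superposition: R_A = 241/12 kN, R_B = 407/12 kN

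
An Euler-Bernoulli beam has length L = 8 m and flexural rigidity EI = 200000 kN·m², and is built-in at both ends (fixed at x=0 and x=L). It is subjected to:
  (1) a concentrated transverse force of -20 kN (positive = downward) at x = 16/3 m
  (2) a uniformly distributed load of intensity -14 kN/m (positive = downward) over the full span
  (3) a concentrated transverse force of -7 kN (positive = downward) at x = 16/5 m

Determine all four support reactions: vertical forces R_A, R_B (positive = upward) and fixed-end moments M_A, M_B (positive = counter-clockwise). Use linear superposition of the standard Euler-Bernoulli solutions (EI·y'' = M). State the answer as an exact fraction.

Load 1 — point force P=-20 kN at a=16/3 m (b=L-a=8/3):
  R_A = Pb²(3a+b)/L³ = (-20)·(8/3)²·(3·(16/3)+(8/3))/8³ = -140/27 kN
  M_A = Pab²/L² = (-20)·(16/3)·(8/3)²/8² = -320/27 kN·m
  R_B = Pa²(a+3b)/L³ = (-20)·(16/3)²·((16/3)+3·(8/3))/8³ = -400/27 kN
  M_B = -Pa²b/L² = -(-20)·(16/3)²·(8/3)/8² = 640/27 kN·m
Load 2 — uniform load w=-14 kN/m over full span:
  R_A = wL/2 = (-14)·8/2 = -56 kN
  M_A = wL²/12 = (-14)·8²/12 = -224/3 kN·m
  R_B = wL/2 = (-14)·8/2 = -56 kN
  M_B = -wL²/12 = -(-14)·8²/12 = 224/3 kN·m
Load 3 — point force P=-7 kN at a=16/5 m (b=L-a=24/5):
  R_A = Pb²(3a+b)/L³ = (-7)·(24/5)²·(3·(16/5)+(24/5))/8³ = -567/125 kN
  M_A = Pab²/L² = (-7)·(16/5)·(24/5)²/8² = -1008/125 kN·m
  R_B = Pa²(a+3b)/L³ = (-7)·(16/5)²·((16/5)+3·(24/5))/8³ = -308/125 kN
  M_B = -Pa²b/L² = -(-7)·(16/5)²·(24/5)/8² = 672/125 kN·m
Superposition: R_A = -221809/3375 kN, M_A = -319216/3375 kN·m, R_B = -247316/3375 kN, M_B = 350144/3375 kN·m

R_A = -221809/3375 kN, M_A = -319216/3375 kN·m, R_B = -247316/3375 kN, M_B = 350144/3375 kN·m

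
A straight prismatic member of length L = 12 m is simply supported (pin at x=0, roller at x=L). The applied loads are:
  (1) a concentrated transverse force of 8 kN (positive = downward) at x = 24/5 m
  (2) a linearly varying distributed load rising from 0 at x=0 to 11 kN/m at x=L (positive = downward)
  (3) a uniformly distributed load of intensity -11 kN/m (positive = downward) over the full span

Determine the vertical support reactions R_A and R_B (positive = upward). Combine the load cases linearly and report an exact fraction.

Load 1 — point force P=8 kN at a=24/5 m (b=L-a=36/5):
  R_A = Pb/L = 8·(36/5)/12 = 24/5 kN
  R_B = Pa/L = 8·(24/5)/12 = 16/5 kN
Load 2 — triangular load w₀=11 kN/m (0→w₀ over full span):
  R_A = w₀L/6 = 11·12/6 = 22 kN
  R_B = w₀L/3 = 11·12/3 = 44 kN
Load 3 — uniform load w=-11 kN/m over full span:
  R_A = wL/2 = (-11)·12/2 = -66 kN
  R_B = wL/2 = (-11)·12/2 = -66 kN
Superposition: R_A = -196/5 kN, R_B = -94/5 kN

R_A = -196/5 kN, R_B = -94/5 kN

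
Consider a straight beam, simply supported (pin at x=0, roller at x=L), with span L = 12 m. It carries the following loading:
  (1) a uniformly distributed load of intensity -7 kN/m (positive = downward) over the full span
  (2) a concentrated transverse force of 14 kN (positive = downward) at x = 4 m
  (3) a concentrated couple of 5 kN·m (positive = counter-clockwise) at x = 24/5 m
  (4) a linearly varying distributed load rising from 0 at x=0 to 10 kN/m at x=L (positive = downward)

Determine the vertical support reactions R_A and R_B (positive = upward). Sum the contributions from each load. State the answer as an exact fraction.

Load 1 — uniform load w=-7 kN/m over full span:
  R_A = wL/2 = (-7)·12/2 = -42 kN
  R_B = wL/2 = (-7)·12/2 = -42 kN
Load 2 — point force P=14 kN at a=4 m (b=L-a=8):
  R_A = Pb/L = 14·8/12 = 28/3 kN
  R_B = Pa/L = 14·4/12 = 14/3 kN
Load 3 — applied couple M₀=5 kN·m at a=24/5 m (b=L-a=36/5):
  R_A = M₀/L = 5/12 kN
  R_B = -M₀/L = -5/12 kN
Load 4 — triangular load w₀=10 kN/m (0→w₀ over full span):
  R_A = w₀L/6 = 10·12/6 = 20 kN
  R_B = w₀L/3 = 10·12/3 = 40 kN
Superposition: R_A = -49/4 kN, R_B = 9/4 kN

R_A = -49/4 kN, R_B = 9/4 kN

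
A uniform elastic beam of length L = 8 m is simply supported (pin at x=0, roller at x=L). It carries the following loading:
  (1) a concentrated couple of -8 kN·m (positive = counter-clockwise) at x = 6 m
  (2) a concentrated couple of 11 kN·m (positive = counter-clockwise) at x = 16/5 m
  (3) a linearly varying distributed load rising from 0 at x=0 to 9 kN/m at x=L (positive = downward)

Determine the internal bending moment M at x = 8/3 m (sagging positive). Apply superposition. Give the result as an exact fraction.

M(8/3) = 265/9 kN·m

Load 1 — applied couple M₀=-8 kN·m at a=6 m (b=L-a=2):
  M_1 = M₀x/L  [x≤a] = (-8)·(8/3)/8 = -8/3 kN·m
Load 2 — applied couple M₀=11 kN·m at a=16/5 m (b=L-a=24/5):
  M_2 = M₀x/L  [x≤a] = 11·(8/3)/8 = 11/3 kN·m
Load 3 — triangular load w₀=9 kN/m (0→w₀ over full span):
  M_3 = w₀Lx/6 - w₀x³/(6L) = 9·8·(8/3)/6 - 9·(8/3)³/(6·8) = 256/9 kN·m
Superposition: M = Σ M_i = 265/9 kN·m ≈ 29.444444 kN·m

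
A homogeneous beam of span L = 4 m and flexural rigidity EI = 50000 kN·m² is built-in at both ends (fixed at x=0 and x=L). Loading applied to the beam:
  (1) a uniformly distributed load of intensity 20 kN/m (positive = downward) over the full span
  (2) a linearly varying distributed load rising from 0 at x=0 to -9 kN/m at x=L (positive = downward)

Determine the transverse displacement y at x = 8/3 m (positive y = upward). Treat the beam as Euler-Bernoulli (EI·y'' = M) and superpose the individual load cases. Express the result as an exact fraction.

Load 1 — uniform load w=20 kN/m over full span:
  y_1 = -wx²(L-x)²/(24EI) = -20·(8/3)²·(4-(8/3))²/(24·50000) = -32/151875 m
Load 2 — triangular load w₀=-9 kN/m (0→w₀ over full span):
  y_2 = -w₀x²(L-x)²(x+2L)/(120LEI) = -(-9)·(8/3)²·(4-(8/3))²·((8/3)+2·4)/(120·4·50000) = 64/1265625 m
Superposition: y = Σ y_i = -608/3796875 m ≈ -0.000160 m

y(8/3) = -608/3796875 m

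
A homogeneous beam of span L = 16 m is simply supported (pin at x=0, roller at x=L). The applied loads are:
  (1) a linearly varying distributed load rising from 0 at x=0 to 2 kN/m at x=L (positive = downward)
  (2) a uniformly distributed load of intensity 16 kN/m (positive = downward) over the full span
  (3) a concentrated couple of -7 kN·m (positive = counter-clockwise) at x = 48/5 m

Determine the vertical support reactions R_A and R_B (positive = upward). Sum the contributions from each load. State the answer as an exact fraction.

Load 1 — triangular load w₀=2 kN/m (0→w₀ over full span):
  R_A = w₀L/6 = 2·16/6 = 16/3 kN
  R_B = w₀L/3 = 2·16/3 = 32/3 kN
Load 2 — uniform load w=16 kN/m over full span:
  R_A = wL/2 = 16·16/2 = 128 kN
  R_B = wL/2 = 16·16/2 = 128 kN
Load 3 — applied couple M₀=-7 kN·m at a=48/5 m (b=L-a=32/5):
  R_A = M₀/L = (-7)/16 = -7/16 kN
  R_B = -M₀/L = -(-7)/16 = 7/16 kN
Superposition: R_A = 6379/48 kN, R_B = 6677/48 kN

R_A = 6379/48 kN, R_B = 6677/48 kN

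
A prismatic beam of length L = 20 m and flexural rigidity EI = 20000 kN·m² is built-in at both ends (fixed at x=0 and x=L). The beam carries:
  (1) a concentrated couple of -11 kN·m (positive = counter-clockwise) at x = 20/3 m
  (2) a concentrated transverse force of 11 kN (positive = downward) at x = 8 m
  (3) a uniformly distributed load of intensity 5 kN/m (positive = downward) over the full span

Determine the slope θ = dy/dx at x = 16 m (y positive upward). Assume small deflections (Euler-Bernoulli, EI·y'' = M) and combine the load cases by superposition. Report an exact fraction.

Load 1 — applied couple M₀=-11 kN·m at a=20/3 m (b=L-a=40/3):
  θ_1 = (R_Ax²/2 - M_Ax - M₀(x-a))/EI  [x>a] with R_A=-11/15, M_A=0 = ((-11/15)·16²/2 - 0·16 - (-11)·(16-(20/3)))/20000 = 11/25000 rad
Load 2 — point force P=11 kN at a=8 m (b=L-a=12):
  θ_2 = Pa²(L-x)(2bL-(3b+a)(L-x))/(2L³EI)  [x>a] = 11·8²·(20-16)·(2·12·20-(3·12+8)·(20-16))/(2·20³·20000) = 209/78125 rad
Load 3 — uniform load w=5 kN/m over full span:
  θ_3 = -wx(L-x)(L-2x)/(12EI) = -5·16·(20-16)·(20-2·16)/(12·20000) = 2/125 rad
Superposition: θ = Σ θ_i = 11947/625000 rad ≈ 0.019115 rad

θ(16) = 11947/625000 rad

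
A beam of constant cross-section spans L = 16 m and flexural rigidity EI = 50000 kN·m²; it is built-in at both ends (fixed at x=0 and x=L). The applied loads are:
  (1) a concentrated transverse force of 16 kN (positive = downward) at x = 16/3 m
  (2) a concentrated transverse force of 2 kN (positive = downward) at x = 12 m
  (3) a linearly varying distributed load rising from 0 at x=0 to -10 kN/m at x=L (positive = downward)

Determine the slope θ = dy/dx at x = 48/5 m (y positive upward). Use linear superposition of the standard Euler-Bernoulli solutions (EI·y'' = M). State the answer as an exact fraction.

θ(48/5) = -2048/3515625 rad

Load 1 — point force P=16 kN at a=16/3 m (b=L-a=32/3):
  θ_1 = Pa²(L-x)(2bL-(3b+a)(L-x))/(2L³EI)  [x>a] = 16·(16/3)²·(16-(48/5))·(2·(32/3)·16-(3·(32/3)+(16/3))·(16-(48/5)))/(2·16³·50000) = 512/703125 rad
Load 2 — point force P=2 kN at a=12 m (b=L-a=4):
  θ_2 = -Pb²x(2aL-(3a+b)x)/(2L³EI)  [x≤a] = -2·4²·(48/5)·(2·12·16-(3·12+4)·(48/5))/(2·16³·50000) = 0 rad
Load 3 — triangular load w₀=-10 kN/m (0→w₀ over full span):
  θ_3 = -w₀(2x(L-x)(L-2x)(x+2L)+x²(L-x)²)/(120LEI) = -(-10)·(2·(48/5)·(16-(48/5))·(16-2·(48/5))·((48/5)+2·16)+(48/5)²·(16-(48/5))²)/(120·16·50000) = -512/390625 rad
Superposition: θ = Σ θ_i = -2048/3515625 rad ≈ -0.000583 rad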